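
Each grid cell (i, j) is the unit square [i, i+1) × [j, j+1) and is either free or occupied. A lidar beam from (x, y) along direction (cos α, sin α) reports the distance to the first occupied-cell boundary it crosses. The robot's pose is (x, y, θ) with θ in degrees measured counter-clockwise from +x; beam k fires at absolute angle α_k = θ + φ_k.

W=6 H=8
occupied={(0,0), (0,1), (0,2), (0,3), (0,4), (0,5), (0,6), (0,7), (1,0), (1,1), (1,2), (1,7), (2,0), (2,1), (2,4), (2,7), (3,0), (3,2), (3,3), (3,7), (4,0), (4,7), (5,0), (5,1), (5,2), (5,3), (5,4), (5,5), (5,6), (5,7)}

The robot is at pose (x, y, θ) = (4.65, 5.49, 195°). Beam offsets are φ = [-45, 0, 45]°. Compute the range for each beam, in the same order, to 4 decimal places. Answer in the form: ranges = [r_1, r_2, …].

beam 1: φ=-45°, α=150°
  direction (-0.8660, 0.5000); cell (4,5); t to first gridline: x 0.7506, y 1.0200 (then +1.1547 / +2.0000)
    (3,5) via x @ 0.7506
    (3,6) via y @ 1.0200
    (2,6) via x @ 1.9053
    (2,7) via y @ 3.0200  # hit
  → r_1 = 3.0200
beam 2: φ=0°, α=195°
  direction (-0.9659, -0.2588); cell (4,5); t to first gridline: x 0.6729, y 1.8932 (then +1.0353 / +3.8637)
    (3,5) via x @ 0.6729
    (2,5) via x @ 1.7082
    (2,4) via y @ 1.8932  # hit
  → r_2 = 1.8932
beam 3: φ=45°, α=240°
  direction (-0.5000, -0.8660); cell (4,5); t to first gridline: x 1.3000, y 0.5658 (then +2.0000 / +1.1547)
    (4,4) via y @ 0.5658
    (3,4) via x @ 1.3000
    (3,3) via y @ 1.7205  # hit
  → r_3 = 1.7205

ranges = [3.0200, 1.8932, 1.7205]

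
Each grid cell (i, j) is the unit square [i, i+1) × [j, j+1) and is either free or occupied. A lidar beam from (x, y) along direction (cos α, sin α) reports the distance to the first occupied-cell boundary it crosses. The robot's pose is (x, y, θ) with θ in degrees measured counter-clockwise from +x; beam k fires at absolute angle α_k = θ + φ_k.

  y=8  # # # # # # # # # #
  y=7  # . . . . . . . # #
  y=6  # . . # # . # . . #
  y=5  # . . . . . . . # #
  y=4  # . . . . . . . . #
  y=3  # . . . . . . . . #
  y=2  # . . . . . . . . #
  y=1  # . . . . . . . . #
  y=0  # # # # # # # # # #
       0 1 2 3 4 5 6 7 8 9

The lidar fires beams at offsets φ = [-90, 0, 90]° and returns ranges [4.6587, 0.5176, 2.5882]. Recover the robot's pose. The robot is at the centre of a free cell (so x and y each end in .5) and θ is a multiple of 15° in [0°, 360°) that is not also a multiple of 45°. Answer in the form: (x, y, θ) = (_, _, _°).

(x, y, θ) = (7.5, 5.5, 15°)

The pose lattice has 51·16 = 816 candidates. Test each by forward raycasting.
  (2.5, 5.5, 30°): beam 1 = 5.1962 ≠ 4.6587 ✗
  (2.5, 1.5, 210°): beam 1 = 3.0000 ≠ 4.6587 ✗
  (8.5, 6.5, 345°): beam 1 = 0.5176 ≠ 4.6587 ✗
  (7.5, 3.5, 75°): beam 1 = 1.5529 ≠ 4.6587 ✗
  …
  (7.5, 5.5, 15°): r_1=4.6587, r_2=0.5176, r_3=2.5882 — all match ✓
Unique over the lattice → pose = (7.5, 5.5, 15°).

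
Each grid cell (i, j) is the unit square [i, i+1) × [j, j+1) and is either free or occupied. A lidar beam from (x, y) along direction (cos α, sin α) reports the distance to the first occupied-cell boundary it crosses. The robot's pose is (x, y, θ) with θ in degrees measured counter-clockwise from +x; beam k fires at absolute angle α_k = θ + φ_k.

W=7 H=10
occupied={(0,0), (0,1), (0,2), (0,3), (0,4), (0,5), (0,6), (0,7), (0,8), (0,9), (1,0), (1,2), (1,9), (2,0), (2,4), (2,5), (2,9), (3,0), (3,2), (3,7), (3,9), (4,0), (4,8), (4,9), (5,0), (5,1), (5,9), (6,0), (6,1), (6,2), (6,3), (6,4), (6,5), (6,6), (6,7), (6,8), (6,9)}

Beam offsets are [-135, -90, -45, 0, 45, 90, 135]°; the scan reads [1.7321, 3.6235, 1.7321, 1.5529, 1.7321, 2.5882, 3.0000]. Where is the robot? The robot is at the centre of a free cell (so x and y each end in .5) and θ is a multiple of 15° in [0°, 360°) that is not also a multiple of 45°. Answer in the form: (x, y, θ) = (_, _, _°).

Enumerate (i+0.5, j+0.5, θ) over the 33 free cells and 16 admissible headings. For each, cast all 7 beams and compare to the given ranges.
  (5.5, 4.5, 60°): beam 1 = 1.9319 ≠ 1.7321 ✗
  (5.5, 7.5, 285°): beam 1 = 1.0000 ≠ 1.7321 ✗
  (1.5, 4.5, 165°): beam 1 = 0.5774 ≠ 1.7321 ✗
  …
  (4.5, 5.5, 165°): r_1=1.7321, r_2=3.6235, r_3=1.7321, r_4=1.5529, r_5=1.7321, r_6=2.5882, r_7=3.0000 — all match ✓
Only this pose fits every beam.

(x, y, θ) = (4.5, 5.5, 165°)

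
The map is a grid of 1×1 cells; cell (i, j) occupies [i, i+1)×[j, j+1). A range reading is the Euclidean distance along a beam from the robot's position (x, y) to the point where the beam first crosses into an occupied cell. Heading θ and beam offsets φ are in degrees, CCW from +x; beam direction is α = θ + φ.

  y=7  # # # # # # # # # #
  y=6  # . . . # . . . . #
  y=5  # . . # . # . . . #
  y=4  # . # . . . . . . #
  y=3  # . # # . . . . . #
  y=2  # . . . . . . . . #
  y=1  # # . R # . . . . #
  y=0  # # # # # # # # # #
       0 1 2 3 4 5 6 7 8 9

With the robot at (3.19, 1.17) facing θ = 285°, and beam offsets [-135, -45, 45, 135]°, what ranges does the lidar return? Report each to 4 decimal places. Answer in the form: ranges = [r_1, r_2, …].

ranges = [1.3741, 0.1963, 0.3400, 4.4225]

beam 1: φ=-135°, α=150°
  dir = (cos 150°, sin 150°) = (-0.8660, 0.5000); from cell (3,1)
  next x-line at t=0.2194, next y-line at t=1.6600; Δt_x=1.1547, Δt_y=2.0000
    x: enter (2,1) at t=0.2194
    x: enter (1,1) at t=1.3741 ← occupied
  → r_1 = 1.3741
beam 2: φ=-45°, α=240°
  dir = (cos 240°, sin 240°) = (-0.5000, -0.8660); from cell (3,1)
  next x-line at t=0.3800, next y-line at t=0.1963; Δt_x=2.0000, Δt_y=1.1547
    y: enter (3,0) at t=0.1963 ← occupied
  → r_2 = 0.1963
beam 3: φ=45°, α=330°
  dir = (cos 330°, sin 330°) = (0.8660, -0.5000); from cell (3,1)
  next x-line at t=0.9353, next y-line at t=0.3400; Δt_x=1.1547, Δt_y=2.0000
    y: enter (3,0) at t=0.3400 ← occupied
  → r_3 = 0.3400
beam 4: φ=135°, α=60°
  dir = (cos 60°, sin 60°) = (0.5000, 0.8660); from cell (3,1)
  next x-line at t=1.6200, next y-line at t=0.9584; Δt_x=2.0000, Δt_y=1.1547
    y: enter (3,2) at t=0.9584
    x: enter (4,2) at t=1.6200
    y: enter (4,3) at t=2.1131
    y: enter (4,4) at t=3.2678
    x: enter (5,4) at t=3.6200
    y: enter (5,5) at t=4.4225 ← occupied
  → r_4 = 4.4225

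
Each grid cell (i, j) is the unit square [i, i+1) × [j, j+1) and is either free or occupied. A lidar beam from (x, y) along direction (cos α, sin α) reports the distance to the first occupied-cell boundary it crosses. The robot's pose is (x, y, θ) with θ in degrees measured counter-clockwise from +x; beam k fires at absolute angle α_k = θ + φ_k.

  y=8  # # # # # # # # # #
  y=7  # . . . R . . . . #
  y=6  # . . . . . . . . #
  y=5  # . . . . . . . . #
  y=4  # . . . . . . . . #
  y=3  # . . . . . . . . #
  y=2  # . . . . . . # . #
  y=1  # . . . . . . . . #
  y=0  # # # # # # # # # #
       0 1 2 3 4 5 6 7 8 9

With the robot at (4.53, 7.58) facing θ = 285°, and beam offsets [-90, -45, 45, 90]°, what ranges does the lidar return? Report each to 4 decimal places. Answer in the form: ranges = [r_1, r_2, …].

ranges = [3.6545, 7.0600, 5.1615, 1.6228]

beam 1: φ=-90°, α=195°
  d=(-0.9659,-0.2588)  start (4,7)  tX=0.5487 tY=2.2409  stride 1/|dx|=1.0353 1/|dy|=3.8637
    cross x-line → (3,7), t=0.5487
    cross x-line → (2,7), t=1.5840
    cross y-line → (2,6), t=2.2409
    cross x-line → (1,6), t=2.6192
    cross x-line → (0,6), t=3.6545 (wall)
  → r_1 = 3.6545
beam 2: φ=-45°, α=240°
  d=(-0.5000,-0.8660)  start (4,7)  tX=1.0600 tY=0.6697  stride 1/|dx|=2.0000 1/|dy|=1.1547
    cross y-line → (4,6), t=0.6697
    cross x-line → (3,6), t=1.0600
    cross y-line → (3,5), t=1.8244
    cross y-line → (3,4), t=2.9791
    cross x-line → (2,4), t=3.0600
    cross y-line → (2,3), t=4.1338
    cross x-line → (1,3), t=5.0600
    cross y-line → (1,2), t=5.2885
    cross y-line → (1,1), t=6.4432
    cross x-line → (0,1), t=7.0600 (wall)
  → r_2 = 7.0600
beam 3: φ=45°, α=330°
  d=(0.8660,-0.5000)  start (4,7)  tX=0.5427 tY=1.1600  stride 1/|dx|=1.1547 1/|dy|=2.0000
    cross x-line → (5,7), t=0.5427
    cross y-line → (5,6), t=1.1600
    cross x-line → (6,6), t=1.6974
    cross x-line → (7,6), t=2.8521
    cross y-line → (7,5), t=3.1600
    cross x-line → (8,5), t=4.0068
    cross y-line → (8,4), t=5.1600
    cross x-line → (9,4), t=5.1615 (wall)
  → r_3 = 5.1615
beam 4: φ=90°, α=15°
  d=(0.9659,0.2588)  start (4,7)  tX=0.4866 tY=1.6228  stride 1/|dx|=1.0353 1/|dy|=3.8637
    cross x-line → (5,7), t=0.4866
    cross x-line → (6,7), t=1.5219
    cross y-line → (6,8), t=1.6228 (wall)
  → r_4 = 1.6228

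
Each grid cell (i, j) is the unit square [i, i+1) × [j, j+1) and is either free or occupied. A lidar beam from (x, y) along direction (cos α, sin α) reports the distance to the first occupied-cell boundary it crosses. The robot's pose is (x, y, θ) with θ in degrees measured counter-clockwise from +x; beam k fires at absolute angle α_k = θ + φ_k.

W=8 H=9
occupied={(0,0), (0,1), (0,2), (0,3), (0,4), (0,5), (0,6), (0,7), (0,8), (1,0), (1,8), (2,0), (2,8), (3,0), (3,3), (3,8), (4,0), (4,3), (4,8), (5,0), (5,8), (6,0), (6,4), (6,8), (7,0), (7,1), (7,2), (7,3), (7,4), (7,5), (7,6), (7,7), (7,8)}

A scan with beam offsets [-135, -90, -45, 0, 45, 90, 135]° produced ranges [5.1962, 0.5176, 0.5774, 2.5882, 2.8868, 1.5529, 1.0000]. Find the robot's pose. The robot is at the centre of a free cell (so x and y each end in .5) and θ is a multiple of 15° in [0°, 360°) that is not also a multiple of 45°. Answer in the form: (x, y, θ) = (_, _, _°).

Enumerate (i+0.5, j+0.5, θ) over the 39 free cells and 16 admissible headings. For each, cast all 7 beams and compare to the given ranges.
  (2.5, 5.5, 150°): beam 1 = 4.6587 ≠ 5.1962 ✗
  (2.5, 1.5, 120°): beam 1 = 1.9319 ≠ 5.1962 ✗
  (5.5, 2.5, 15°): beam 1 = 1.7321 ≠ 5.1962 ✗
  (5.5, 7.5, 120°): beam 1 = 1.5529 ≠ 5.1962 ✗
  (1.5, 5.5, 300°): beam 1 = 0.5176 ≠ 5.1962 ✗
  …
  (5.5, 3.5, 255°): r_1=5.1962, r_2=0.5176, r_3=0.5774, r_4=2.5882, r_5=2.8868, r_6=1.5529, r_7=1.0000 — all match ✓
No second candidate reproduces the full scan.

(x, y, θ) = (5.5, 3.5, 255°)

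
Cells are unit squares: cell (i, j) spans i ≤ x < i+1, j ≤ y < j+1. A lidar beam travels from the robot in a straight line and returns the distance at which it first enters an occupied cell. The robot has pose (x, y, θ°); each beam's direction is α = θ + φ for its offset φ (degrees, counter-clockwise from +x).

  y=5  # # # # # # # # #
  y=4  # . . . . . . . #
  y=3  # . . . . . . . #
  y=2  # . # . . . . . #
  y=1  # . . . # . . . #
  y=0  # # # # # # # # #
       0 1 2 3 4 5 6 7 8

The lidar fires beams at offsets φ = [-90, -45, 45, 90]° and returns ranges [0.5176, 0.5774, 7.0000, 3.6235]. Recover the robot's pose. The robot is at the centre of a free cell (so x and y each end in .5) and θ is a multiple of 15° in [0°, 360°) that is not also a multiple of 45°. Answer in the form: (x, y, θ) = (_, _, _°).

(x, y, θ) = (7.5, 4.5, 165°)

The pose lattice has 26·16 = 416 candidates. Test each by forward raycasting.
  (4.5, 3.5, 150°): beam 1 = 1.7321 ≠ 0.5176 ✗
  (2.5, 3.5, 255°): beam 1 = 1.5529 ≠ 0.5176 ✗
  (3.5, 1.5, 285°): beam 1 = 1.9319 ≠ 0.5176 ✗
  …
  (7.5, 4.5, 165°): r_1=0.5176, r_2=0.5774, r_3=7.0000, r_4=3.6235 — all match ✓
No second candidate reproduces the full scan.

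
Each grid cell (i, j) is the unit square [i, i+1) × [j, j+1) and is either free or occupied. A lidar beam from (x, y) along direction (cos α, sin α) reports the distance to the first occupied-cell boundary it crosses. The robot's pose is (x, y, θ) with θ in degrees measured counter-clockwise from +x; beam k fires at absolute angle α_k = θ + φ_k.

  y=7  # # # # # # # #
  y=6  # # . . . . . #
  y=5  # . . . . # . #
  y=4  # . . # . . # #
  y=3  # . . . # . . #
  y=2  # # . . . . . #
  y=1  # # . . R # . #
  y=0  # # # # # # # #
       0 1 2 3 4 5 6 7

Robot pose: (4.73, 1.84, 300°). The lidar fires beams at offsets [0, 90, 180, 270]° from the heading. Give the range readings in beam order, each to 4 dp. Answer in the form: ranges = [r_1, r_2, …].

beam 1: φ=0°, α=300°
  direction (0.5000, -0.8660); cell (4,1); t to first gridline: x 0.5400, y 0.9699 (then +2.0000 / +1.1547)
    (5,1) via x @ 0.5400  # hit
  → r_1 = 0.5400
beam 2: φ=90°, α=30°
  direction (0.8660, 0.5000); cell (4,1); t to first gridline: x 0.3118, y 0.3200 (then +1.1547 / +2.0000)
    (5,1) via x @ 0.3118  # hit
  → r_2 = 0.3118
beam 3: φ=180°, α=120°
  direction (-0.5000, 0.8660); cell (4,1); t to first gridline: x 1.4600, y 0.1848 (then +2.0000 / +1.1547)
    (4,2) via y @ 0.1848
    (4,3) via y @ 1.3395  # hit
  → r_3 = 1.3395
beam 4: φ=270°, α=210°
  direction (-0.8660, -0.5000); cell (4,1); t to first gridline: x 0.8429, y 1.6800 (then +1.1547 / +2.0000)
    (3,1) via x @ 0.8429
    (3,0) via y @ 1.6800  # hit
  → r_4 = 1.6800

ranges = [0.5400, 0.3118, 1.3395, 1.6800]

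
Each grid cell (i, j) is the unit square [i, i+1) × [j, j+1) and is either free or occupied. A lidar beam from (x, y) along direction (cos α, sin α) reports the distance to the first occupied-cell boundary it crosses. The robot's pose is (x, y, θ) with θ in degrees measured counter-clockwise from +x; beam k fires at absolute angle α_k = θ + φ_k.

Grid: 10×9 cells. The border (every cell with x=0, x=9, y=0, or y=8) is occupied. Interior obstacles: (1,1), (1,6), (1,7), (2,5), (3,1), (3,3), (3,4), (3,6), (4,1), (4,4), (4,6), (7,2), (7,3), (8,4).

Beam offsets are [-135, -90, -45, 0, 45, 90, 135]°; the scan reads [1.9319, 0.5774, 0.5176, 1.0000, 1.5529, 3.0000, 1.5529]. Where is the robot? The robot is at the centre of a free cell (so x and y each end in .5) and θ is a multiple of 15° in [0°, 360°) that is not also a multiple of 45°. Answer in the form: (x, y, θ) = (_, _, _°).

(x, y, θ) = (1.5, 3.5, 240°)

Enumerate (i+0.5, j+0.5, θ) over the 42 free cells and 16 admissible headings. For each, cast all 7 beams and compare to the given ranges.
  (8.5, 7.5, 30°): beam 1 = 3.6235 ≠ 1.9319 ✗
  (8.5, 1.5, 30°): beam 1 = 0.5176 ≠ 1.9319 ✗
  (6.5, 1.5, 285°): beam 1 = 3.0000 ≠ 1.9319 ✗
  (7.5, 5.5, 105°): beam 1 = 1.0000 ≠ 1.9319 ✗
  …
  (1.5, 3.5, 240°): r_1=1.9319, r_2=0.5774, r_3=0.5176, r_4=1.0000, r_5=1.5529, r_6=3.0000, r_7=1.5529 — all match ✓
Unique over the lattice → pose = (1.5, 3.5, 240°).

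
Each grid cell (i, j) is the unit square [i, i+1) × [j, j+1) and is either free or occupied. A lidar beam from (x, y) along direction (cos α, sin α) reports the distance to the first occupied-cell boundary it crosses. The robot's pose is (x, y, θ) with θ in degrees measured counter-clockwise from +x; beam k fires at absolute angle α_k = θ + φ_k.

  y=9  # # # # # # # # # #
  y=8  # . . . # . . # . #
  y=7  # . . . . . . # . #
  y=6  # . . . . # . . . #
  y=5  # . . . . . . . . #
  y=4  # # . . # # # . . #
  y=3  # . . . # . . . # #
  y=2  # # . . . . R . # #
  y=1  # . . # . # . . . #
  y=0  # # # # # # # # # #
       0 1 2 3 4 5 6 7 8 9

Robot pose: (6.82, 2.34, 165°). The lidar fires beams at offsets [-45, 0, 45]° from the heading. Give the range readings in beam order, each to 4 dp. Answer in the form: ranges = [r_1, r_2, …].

beam 1: φ=-45°, α=120°
  direction (-0.5000, 0.8660); cell (6,2); t to first gridline: x 1.6400, y 0.7621 (then +2.0000 / +1.1547)
    (6,3) via y @ 0.7621
    (5,3) via x @ 1.6400
    (5,4) via y @ 1.9168  # hit
  → r_1 = 1.9168
beam 2: φ=0°, α=165°
  direction (-0.9659, 0.2588); cell (6,2); t to first gridline: x 0.8489, y 2.5500 (then +1.0353 / +3.8637)
    (5,2) via x @ 0.8489
    (4,2) via x @ 1.8842
    (4,3) via y @ 2.5500  # hit
  → r_2 = 2.5500
beam 3: φ=45°, α=210°
  direction (-0.8660, -0.5000); cell (6,2); t to first gridline: x 0.9469, y 0.6800 (then +1.1547 / +2.0000)
    (6,1) via y @ 0.6800
    (5,1) via x @ 0.9469  # hit
  → r_3 = 0.9469

ranges = [1.9168, 2.5500, 0.9469]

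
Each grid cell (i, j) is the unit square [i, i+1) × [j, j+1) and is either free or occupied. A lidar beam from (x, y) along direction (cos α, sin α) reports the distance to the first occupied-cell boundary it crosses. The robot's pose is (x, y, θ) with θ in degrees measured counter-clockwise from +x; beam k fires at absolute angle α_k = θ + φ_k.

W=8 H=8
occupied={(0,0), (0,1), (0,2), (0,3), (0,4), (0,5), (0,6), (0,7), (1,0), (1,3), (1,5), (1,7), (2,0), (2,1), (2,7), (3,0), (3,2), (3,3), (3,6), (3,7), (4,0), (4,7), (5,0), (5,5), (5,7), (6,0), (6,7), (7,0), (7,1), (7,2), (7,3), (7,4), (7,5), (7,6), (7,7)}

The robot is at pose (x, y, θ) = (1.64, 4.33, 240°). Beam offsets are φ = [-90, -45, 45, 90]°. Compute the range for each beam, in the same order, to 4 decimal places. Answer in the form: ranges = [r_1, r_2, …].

ranges = [0.7390, 0.6626, 0.3416, 1.5704]

beam 1: φ=-90°, α=150°
  d=(-0.8660,0.5000)  start (1,4)  tX=0.7390 tY=1.3400  stride 1/|dx|=1.1547 1/|dy|=2.0000
    cross x-line → (0,4), t=0.7390 (wall)
  → r_1 = 0.7390
beam 2: φ=-45°, α=195°
  d=(-0.9659,-0.2588)  start (1,4)  tX=0.6626 tY=1.2750  stride 1/|dx|=1.0353 1/|dy|=3.8637
    cross x-line → (0,4), t=0.6626 (wall)
  → r_2 = 0.6626
beam 3: φ=45°, α=285°
  d=(0.2588,-0.9659)  start (1,4)  tX=1.3909 tY=0.3416  stride 1/|dx|=3.8637 1/|dy|=1.0353
    cross y-line → (1,3), t=0.3416 (wall)
  → r_3 = 0.3416
beam 4: φ=90°, α=330°
  d=(0.8660,-0.5000)  start (1,4)  tX=0.4157 tY=0.6600  stride 1/|dx|=1.1547 1/|dy|=2.0000
    cross x-line → (2,4), t=0.4157
    cross y-line → (2,3), t=0.6600
    cross x-line → (3,3), t=1.5704 (wall)
  → r_4 = 1.5704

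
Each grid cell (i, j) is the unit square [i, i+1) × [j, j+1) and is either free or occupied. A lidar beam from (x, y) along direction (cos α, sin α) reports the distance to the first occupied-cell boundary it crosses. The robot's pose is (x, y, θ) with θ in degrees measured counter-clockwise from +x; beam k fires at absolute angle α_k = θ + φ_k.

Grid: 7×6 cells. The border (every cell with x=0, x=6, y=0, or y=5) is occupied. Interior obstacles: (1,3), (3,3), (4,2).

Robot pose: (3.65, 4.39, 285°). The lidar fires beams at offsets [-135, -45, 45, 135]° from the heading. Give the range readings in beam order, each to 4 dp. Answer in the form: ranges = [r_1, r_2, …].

beam 1: φ=-135°, α=150°
  direction (-0.8660, 0.5000); cell (3,4); t to first gridline: x 0.7506, y 1.2200 (then +1.1547 / +2.0000)
    (2,4) via x @ 0.7506
    (2,5) via y @ 1.2200  # hit
  → r_1 = 1.2200
beam 2: φ=-45°, α=240°
  direction (-0.5000, -0.8660); cell (3,4); t to first gridline: x 1.3000, y 0.4503 (then +2.0000 / +1.1547)
    (3,3) via y @ 0.4503  # hit
  → r_2 = 0.4503
beam 3: φ=45°, α=330°
  direction (0.8660, -0.5000); cell (3,4); t to first gridline: x 0.4041, y 0.7800 (then +1.1547 / +2.0000)
    (4,4) via x @ 0.4041
    (4,3) via y @ 0.7800
    (5,3) via x @ 1.5588
    (6,3) via x @ 2.7135  # hit
  → r_3 = 2.7135
beam 4: φ=135°, α=60°
  direction (0.5000, 0.8660); cell (3,4); t to first gridline: x 0.7000, y 0.7044 (then +2.0000 / +1.1547)
    (4,4) via x @ 0.7000
    (4,5) via y @ 0.7044  # hit
  → r_4 = 0.7044

ranges = [1.2200, 0.4503, 2.7135, 0.7044]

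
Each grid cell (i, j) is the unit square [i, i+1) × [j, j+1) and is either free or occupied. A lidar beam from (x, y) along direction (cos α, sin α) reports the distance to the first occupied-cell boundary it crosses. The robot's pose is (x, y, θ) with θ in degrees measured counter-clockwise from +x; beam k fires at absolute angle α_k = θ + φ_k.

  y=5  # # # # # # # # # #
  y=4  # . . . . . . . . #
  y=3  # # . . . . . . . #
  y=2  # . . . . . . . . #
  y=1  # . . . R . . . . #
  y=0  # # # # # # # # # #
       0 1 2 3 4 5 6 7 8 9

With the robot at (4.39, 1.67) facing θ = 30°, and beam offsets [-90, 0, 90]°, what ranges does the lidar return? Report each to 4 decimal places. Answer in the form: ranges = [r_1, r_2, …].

ranges = [0.7736, 5.3232, 3.8452]

beam 1: φ=-90°, α=300°
  direction (0.5000, -0.8660); cell (4,1); t to first gridline: x 1.2200, y 0.7736 (then +2.0000 / +1.1547)
    (4,0) via y @ 0.7736  # hit
  → r_1 = 0.7736
beam 2: φ=0°, α=30°
  direction (0.8660, 0.5000); cell (4,1); t to first gridline: x 0.7044, y 0.6600 (then +1.1547 / +2.0000)
    (4,2) via y @ 0.6600
    (5,2) via x @ 0.7044
    (6,2) via x @ 1.8591
    (6,3) via y @ 2.6600
    (7,3) via x @ 3.0138
    (8,3) via x @ 4.1685
    (8,4) via y @ 4.6600
    (9,4) via x @ 5.3232  # hit
  → r_2 = 5.3232
beam 3: φ=90°, α=120°
  direction (-0.5000, 0.8660); cell (4,1); t to first gridline: x 0.7800, y 0.3811 (then +2.0000 / +1.1547)
    (4,2) via y @ 0.3811
    (3,2) via x @ 0.7800
    (3,3) via y @ 1.5358
    (3,4) via y @ 2.6905
    (2,4) via x @ 2.7800
    (2,5) via y @ 3.8452  # hit
  → r_3 = 3.8452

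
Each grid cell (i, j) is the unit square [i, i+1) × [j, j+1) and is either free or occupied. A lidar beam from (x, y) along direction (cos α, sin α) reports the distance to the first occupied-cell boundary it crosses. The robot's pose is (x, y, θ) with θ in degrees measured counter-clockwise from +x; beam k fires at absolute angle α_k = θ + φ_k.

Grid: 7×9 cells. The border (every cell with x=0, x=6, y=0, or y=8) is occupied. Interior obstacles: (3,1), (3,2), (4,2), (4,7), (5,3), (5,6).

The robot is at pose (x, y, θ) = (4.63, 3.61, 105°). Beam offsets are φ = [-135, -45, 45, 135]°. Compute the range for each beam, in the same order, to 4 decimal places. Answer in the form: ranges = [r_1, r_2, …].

ranges = [0.4272, 2.7400, 4.1916, 0.7044]

beam 1: φ=-135°, α=330°
  dir = (cos 330°, sin 330°) = (0.8660, -0.5000); from cell (4,3)
  next x-line at t=0.4272, next y-line at t=1.2200; Δt_x=1.1547, Δt_y=2.0000
    x: enter (5,3) at t=0.4272 ← occupied
  → r_1 = 0.4272
beam 2: φ=-45°, α=60°
  dir = (cos 60°, sin 60°) = (0.5000, 0.8660); from cell (4,3)
  next x-line at t=0.7400, next y-line at t=0.4503; Δt_x=2.0000, Δt_y=1.1547
    y: enter (4,4) at t=0.4503
    x: enter (5,4) at t=0.7400
    y: enter (5,5) at t=1.6050
    x: enter (6,5) at t=2.7400 ← occupied
  → r_2 = 2.7400
beam 3: φ=45°, α=150°
  dir = (cos 150°, sin 150°) = (-0.8660, 0.5000); from cell (4,3)
  next x-line at t=0.7275, next y-line at t=0.7800; Δt_x=1.1547, Δt_y=2.0000
    x: enter (3,3) at t=0.7275
    y: enter (3,4) at t=0.7800
    x: enter (2,4) at t=1.8822
    y: enter (2,5) at t=2.7800
    x: enter (1,5) at t=3.0369
    x: enter (0,5) at t=4.1916 ← occupied
  → r_3 = 4.1916
beam 4: φ=135°, α=240°
  dir = (cos 240°, sin 240°) = (-0.5000, -0.8660); from cell (4,3)
  next x-line at t=1.2600, next y-line at t=0.7044; Δt_x=2.0000, Δt_y=1.1547
    y: enter (4,2) at t=0.7044 ← occupied
  → r_4 = 0.7044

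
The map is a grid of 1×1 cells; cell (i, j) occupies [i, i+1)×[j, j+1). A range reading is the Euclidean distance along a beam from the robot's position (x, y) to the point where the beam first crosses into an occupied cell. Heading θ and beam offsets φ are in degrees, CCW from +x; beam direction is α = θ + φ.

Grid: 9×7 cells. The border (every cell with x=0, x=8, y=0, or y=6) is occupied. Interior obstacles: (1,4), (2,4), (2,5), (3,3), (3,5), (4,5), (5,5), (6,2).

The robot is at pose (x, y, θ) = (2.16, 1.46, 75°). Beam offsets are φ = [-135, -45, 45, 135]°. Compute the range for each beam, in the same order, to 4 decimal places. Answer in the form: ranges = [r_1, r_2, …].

beam 1: φ=-135°, α=300°
  direction (0.5000, -0.8660); cell (2,1); t to first gridline: x 1.6800, y 0.5312 (then +2.0000 / +1.1547)
    (2,0) via y @ 0.5312  # hit
  → r_1 = 0.5312
beam 2: φ=-45°, α=30°
  direction (0.8660, 0.5000); cell (2,1); t to first gridline: x 0.9699, y 1.0800 (then +1.1547 / +2.0000)
    (3,1) via x @ 0.9699
    (3,2) via y @ 1.0800
    (4,2) via x @ 2.1246
    (4,3) via y @ 3.0800
    (5,3) via x @ 3.2793
    (6,3) via x @ 4.4341
    (6,4) via y @ 5.0800
    (7,4) via x @ 5.5888
    (8,4) via x @ 6.7435  # hit
  → r_2 = 6.7435
beam 3: φ=45°, α=120°
  direction (-0.5000, 0.8660); cell (2,1); t to first gridline: x 0.3200, y 0.6235 (then +2.0000 / +1.1547)
    (1,1) via x @ 0.3200
    (1,2) via y @ 0.6235
    (1,3) via y @ 1.7782
    (0,3) via x @ 2.3200  # hit
  → r_3 = 2.3200
beam 4: φ=135°, α=210°
  direction (-0.8660, -0.5000); cell (2,1); t to first gridline: x 0.1848, y 0.9200 (then +1.1547 / +2.0000)
    (1,1) via x @ 0.1848
    (1,0) via y @ 0.9200  # hit
  → r_4 = 0.9200

ranges = [0.5312, 6.7435, 2.3200, 0.9200]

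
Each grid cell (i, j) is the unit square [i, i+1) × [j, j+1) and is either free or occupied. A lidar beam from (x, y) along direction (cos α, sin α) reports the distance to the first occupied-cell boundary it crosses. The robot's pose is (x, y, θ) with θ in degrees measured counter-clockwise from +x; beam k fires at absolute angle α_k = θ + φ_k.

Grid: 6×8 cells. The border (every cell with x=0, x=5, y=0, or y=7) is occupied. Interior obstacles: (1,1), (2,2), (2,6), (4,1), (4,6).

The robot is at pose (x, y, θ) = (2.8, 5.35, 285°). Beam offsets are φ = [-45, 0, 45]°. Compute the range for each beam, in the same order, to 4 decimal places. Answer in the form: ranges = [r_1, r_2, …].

beam 1: φ=-45°, α=240°
  direction (-0.5000, -0.8660); cell (2,5); t to first gridline: x 1.6000, y 0.4041 (then +2.0000 / +1.1547)
    (2,4) via y @ 0.4041
    (2,3) via y @ 1.5588
    (1,3) via x @ 1.6000
    (1,2) via y @ 2.7135
    (0,2) via x @ 3.6000  # hit
  → r_1 = 3.6000
beam 2: φ=0°, α=285°
  direction (0.2588, -0.9659); cell (2,5); t to first gridline: x 0.7727, y 0.3623 (then +3.8637 / +1.0353)
    (2,4) via y @ 0.3623
    (3,4) via x @ 0.7727
    (3,3) via y @ 1.3976
    (3,2) via y @ 2.4329
    (3,1) via y @ 3.4682
    (3,0) via y @ 4.5035  # hit
  → r_2 = 4.5035
beam 3: φ=45°, α=330°
  direction (0.8660, -0.5000); cell (2,5); t to first gridline: x 0.2309, y 0.7000 (then +1.1547 / +2.0000)
    (3,5) via x @ 0.2309
    (3,4) via y @ 0.7000
    (4,4) via x @ 1.3856
    (5,4) via x @ 2.5403  # hit
  → r_3 = 2.5403

ranges = [3.6000, 4.5035, 2.5403]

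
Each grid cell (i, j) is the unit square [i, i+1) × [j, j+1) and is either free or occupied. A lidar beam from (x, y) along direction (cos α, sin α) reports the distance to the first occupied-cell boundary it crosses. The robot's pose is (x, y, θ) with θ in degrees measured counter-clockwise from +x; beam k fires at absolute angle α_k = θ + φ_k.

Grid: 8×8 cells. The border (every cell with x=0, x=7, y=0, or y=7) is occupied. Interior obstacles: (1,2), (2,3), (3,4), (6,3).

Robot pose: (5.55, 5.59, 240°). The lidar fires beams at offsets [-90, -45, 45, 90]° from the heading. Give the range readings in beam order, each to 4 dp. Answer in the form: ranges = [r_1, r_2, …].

beam 1: φ=-90°, α=150°
  dir = (cos 150°, sin 150°) = (-0.8660, 0.5000); from cell (5,5)
  next x-line at t=0.6351, next y-line at t=0.8200; Δt_x=1.1547, Δt_y=2.0000
    x: enter (4,5) at t=0.6351
    y: enter (4,6) at t=0.8200
    x: enter (3,6) at t=1.7898
    y: enter (3,7) at t=2.8200 ← occupied
  → r_1 = 2.8200
beam 2: φ=-45°, α=195°
  dir = (cos 195°, sin 195°) = (-0.9659, -0.2588); from cell (5,5)
  next x-line at t=0.5694, next y-line at t=2.2796; Δt_x=1.0353, Δt_y=3.8637
    x: enter (4,5) at t=0.5694
    x: enter (3,5) at t=1.6047
    y: enter (3,4) at t=2.2796 ← occupied
  → r_2 = 2.2796
beam 3: φ=45°, α=285°
  dir = (cos 285°, sin 285°) = (0.2588, -0.9659); from cell (5,5)
  next x-line at t=1.7387, next y-line at t=0.6108; Δt_x=3.8637, Δt_y=1.0353
    y: enter (5,4) at t=0.6108
    y: enter (5,3) at t=1.6461
    x: enter (6,3) at t=1.7387 ← occupied
  → r_3 = 1.7387
beam 4: φ=90°, α=330°
  dir = (cos 330°, sin 330°) = (0.8660, -0.5000); from cell (5,5)
  next x-line at t=0.5196, next y-line at t=1.1800; Δt_x=1.1547, Δt_y=2.0000
    x: enter (6,5) at t=0.5196
    y: enter (6,4) at t=1.1800
    x: enter (7,4) at t=1.6743 ← occupied
  → r_4 = 1.6743

ranges = [2.8200, 2.2796, 1.7387, 1.6743]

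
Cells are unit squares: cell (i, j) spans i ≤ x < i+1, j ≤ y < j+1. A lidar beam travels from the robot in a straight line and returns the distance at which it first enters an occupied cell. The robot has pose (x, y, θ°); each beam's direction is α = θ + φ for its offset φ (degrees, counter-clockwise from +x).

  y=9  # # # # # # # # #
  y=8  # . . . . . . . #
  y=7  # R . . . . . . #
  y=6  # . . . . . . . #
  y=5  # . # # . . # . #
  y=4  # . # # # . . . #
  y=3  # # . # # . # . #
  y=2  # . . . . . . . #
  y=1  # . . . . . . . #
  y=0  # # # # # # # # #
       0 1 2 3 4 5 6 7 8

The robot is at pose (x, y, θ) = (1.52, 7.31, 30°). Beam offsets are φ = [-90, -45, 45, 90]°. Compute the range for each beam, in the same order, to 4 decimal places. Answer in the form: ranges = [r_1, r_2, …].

ranges = [1.5127, 5.0615, 1.7496, 1.0400]

beam 1: φ=-90°, α=300°
  direction (0.5000, -0.8660); cell (1,7); t to first gridline: x 0.9600, y 0.3580 (then +2.0000 / +1.1547)
    (1,6) via y @ 0.3580
    (2,6) via x @ 0.9600
    (2,5) via y @ 1.5127  # hit
  → r_1 = 1.5127
beam 2: φ=-45°, α=345°
  direction (0.9659, -0.2588); cell (1,7); t to first gridline: x 0.4969, y 1.1977 (then +1.0353 / +3.8637)
    (2,7) via x @ 0.4969
    (2,6) via y @ 1.1977
    (3,6) via x @ 1.5322
    (4,6) via x @ 2.5675
    (5,6) via x @ 3.6028
    (6,6) via x @ 4.6380
    (6,5) via y @ 5.0615  # hit
  → r_2 = 5.0615
beam 3: φ=45°, α=75°
  direction (0.2588, 0.9659); cell (1,7); t to first gridline: x 1.8546, y 0.7143 (then +3.8637 / +1.0353)
    (1,8) via y @ 0.7143
    (1,9) via y @ 1.7496  # hit
  → r_3 = 1.7496
beam 4: φ=90°, α=120°
  direction (-0.5000, 0.8660); cell (1,7); t to first gridline: x 1.0400, y 0.7967 (then +2.0000 / +1.1547)
    (1,8) via y @ 0.7967
    (0,8) via x @ 1.0400  # hit
  → r_4 = 1.0400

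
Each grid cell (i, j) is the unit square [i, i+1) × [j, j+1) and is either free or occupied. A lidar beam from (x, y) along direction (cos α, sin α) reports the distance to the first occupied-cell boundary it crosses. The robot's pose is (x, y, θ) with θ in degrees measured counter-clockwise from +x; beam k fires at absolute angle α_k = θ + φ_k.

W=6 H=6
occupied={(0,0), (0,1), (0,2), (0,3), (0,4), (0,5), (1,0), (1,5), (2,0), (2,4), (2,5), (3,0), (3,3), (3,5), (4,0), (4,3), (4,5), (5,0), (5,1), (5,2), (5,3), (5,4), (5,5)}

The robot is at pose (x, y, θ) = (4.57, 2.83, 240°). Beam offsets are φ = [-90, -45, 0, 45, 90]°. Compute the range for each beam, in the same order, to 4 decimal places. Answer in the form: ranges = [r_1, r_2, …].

beam 1: φ=-90°, α=150°
  d=(-0.8660,0.5000)  start (4,2)  tX=0.6582 tY=0.3400  stride 1/|dx|=1.1547 1/|dy|=2.0000
    cross y-line → (4,3), t=0.3400 (wall)
  → r_1 = 0.3400
beam 2: φ=-45°, α=195°
  d=(-0.9659,-0.2588)  start (4,2)  tX=0.5901 tY=3.2069  stride 1/|dx|=1.0353 1/|dy|=3.8637
    cross x-line → (3,2), t=0.5901
    cross x-line → (2,2), t=1.6254
    cross x-line → (1,2), t=2.6607
    cross y-line → (1,1), t=3.2069
    cross x-line → (0,1), t=3.6959 (wall)
  → r_2 = 3.6959
beam 3: φ=0°, α=240°
  d=(-0.5000,-0.8660)  start (4,2)  tX=1.1400 tY=0.9584  stride 1/|dx|=2.0000 1/|dy|=1.1547
    cross y-line → (4,1), t=0.9584
    cross x-line → (3,1), t=1.1400
    cross y-line → (3,0), t=2.1131 (wall)
  → r_3 = 2.1131
beam 4: φ=45°, α=285°
  d=(0.2588,-0.9659)  start (4,2)  tX=1.6614 tY=0.8593  stride 1/|dx|=3.8637 1/|dy|=1.0353
    cross y-line → (4,1), t=0.8593
    cross x-line → (5,1), t=1.6614 (wall)
  → r_4 = 1.6614
beam 5: φ=90°, α=330°
  d=(0.8660,-0.5000)  start (4,2)  tX=0.4965 tY=1.6600  stride 1/|dx|=1.1547 1/|dy|=2.0000
    cross x-line → (5,2), t=0.4965 (wall)
  → r_5 = 0.4965

ranges = [0.3400, 3.6959, 2.1131, 1.6614, 0.4965]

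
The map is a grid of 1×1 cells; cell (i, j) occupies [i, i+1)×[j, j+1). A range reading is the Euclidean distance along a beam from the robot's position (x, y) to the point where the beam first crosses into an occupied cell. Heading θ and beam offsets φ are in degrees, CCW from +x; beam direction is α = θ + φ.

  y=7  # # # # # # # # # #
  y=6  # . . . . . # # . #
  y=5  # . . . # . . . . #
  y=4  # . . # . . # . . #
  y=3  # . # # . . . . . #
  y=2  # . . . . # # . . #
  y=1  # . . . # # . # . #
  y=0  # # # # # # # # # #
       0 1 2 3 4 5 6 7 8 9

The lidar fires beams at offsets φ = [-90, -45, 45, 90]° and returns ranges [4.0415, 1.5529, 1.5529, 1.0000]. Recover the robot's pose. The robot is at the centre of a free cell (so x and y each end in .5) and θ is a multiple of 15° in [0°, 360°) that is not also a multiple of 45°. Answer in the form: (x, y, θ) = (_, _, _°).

Candidates: 36 free-cell centres × 16 headings = 576 poses. Raycast each; keep the one whose scan matches to 4 dp.
  (3.5, 6.5, 300°): beam 1 = 2.8868 ≠ 4.0415 ✗
  (8.5, 1.5, 30°): beam 1 = 0.5774 ≠ 4.0415 ✗
  (3.5, 5.5, 345°): beam 1 = 0.5176 ≠ 4.0415 ✗
  (8.5, 2.5, 60°): beam 1 = 0.5774 ≠ 4.0415 ✗
  …
  (8.5, 2.5, 210°): r_1=4.0415, r_2=1.5529, r_3=1.5529, r_4=1.0000 — all match ✓
No second candidate reproduces the full scan.

(x, y, θ) = (8.5, 2.5, 210°)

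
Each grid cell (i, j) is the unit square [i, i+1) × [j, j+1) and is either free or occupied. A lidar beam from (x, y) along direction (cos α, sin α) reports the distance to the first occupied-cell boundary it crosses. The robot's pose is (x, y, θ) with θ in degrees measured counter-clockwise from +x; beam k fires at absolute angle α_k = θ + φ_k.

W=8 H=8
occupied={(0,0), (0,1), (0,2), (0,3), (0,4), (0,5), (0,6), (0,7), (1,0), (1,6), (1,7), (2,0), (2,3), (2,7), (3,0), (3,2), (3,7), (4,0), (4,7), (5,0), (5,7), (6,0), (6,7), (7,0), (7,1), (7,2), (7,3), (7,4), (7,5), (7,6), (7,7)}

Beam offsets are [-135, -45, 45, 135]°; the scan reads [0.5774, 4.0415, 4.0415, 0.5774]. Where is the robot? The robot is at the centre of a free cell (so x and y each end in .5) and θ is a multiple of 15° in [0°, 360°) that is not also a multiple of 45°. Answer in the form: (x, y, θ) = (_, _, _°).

(x, y, θ) = (3.5, 3.5, 15°)

Candidates: 33 free-cell centres × 16 headings = 528 poses. Raycast each; keep the one whose scan matches to 4 dp.
  (2.5, 5.5, 210°): beam 1 = 1.5529 ≠ 0.5774 ✗
  (4.5, 1.5, 285°): beam 1 = 1.0000 ≠ 0.5774 ✗
  (5.5, 4.5, 105°): beam 1 = 1.7321 ≠ 0.5774 ✗
  (6.5, 4.5, 150°): beam 1 = 0.5176 ≠ 0.5774 ✗
  …
  (3.5, 3.5, 15°): r_1=0.5774, r_2=4.0415, r_3=4.0415, r_4=0.5774 — all match ✓
Only this pose fits every beam.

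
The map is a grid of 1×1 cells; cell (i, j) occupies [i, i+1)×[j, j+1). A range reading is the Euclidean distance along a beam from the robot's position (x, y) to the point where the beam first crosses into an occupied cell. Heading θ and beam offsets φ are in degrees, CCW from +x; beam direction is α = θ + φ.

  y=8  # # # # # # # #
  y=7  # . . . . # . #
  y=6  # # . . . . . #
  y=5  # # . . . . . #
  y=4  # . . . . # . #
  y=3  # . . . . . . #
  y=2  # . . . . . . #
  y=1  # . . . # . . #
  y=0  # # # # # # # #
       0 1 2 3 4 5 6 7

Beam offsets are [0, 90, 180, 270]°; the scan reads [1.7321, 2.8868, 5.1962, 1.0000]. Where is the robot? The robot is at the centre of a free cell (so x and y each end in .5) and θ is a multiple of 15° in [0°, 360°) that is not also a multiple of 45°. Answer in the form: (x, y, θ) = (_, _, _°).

The pose lattice has 37·16 = 592 candidates. Test each by forward raycasting.
  (1.5, 1.5, 120°): beam 1 = 1.0000 ≠ 1.7321 ✗
  (3.5, 2.5, 255°): beam 1 = 1.5529 ≠ 1.7321 ✗
  (6.5, 6.5, 15°): beam 1 = 0.5176 ≠ 1.7321 ✗
  (6.5, 4.5, 285°): beam 1 = 1.9319 ≠ 1.7321 ✗
  (3.5, 5.5, 120°): beam 1 = 2.8868 ≠ 1.7321 ✗
  …
  (4.5, 5.5, 60°): r_1=1.7321, r_2=2.8868, r_3=5.1962, r_4=1.0000 — all match ✓
Unique over the lattice → pose = (4.5, 5.5, 60°).

(x, y, θ) = (4.5, 5.5, 60°)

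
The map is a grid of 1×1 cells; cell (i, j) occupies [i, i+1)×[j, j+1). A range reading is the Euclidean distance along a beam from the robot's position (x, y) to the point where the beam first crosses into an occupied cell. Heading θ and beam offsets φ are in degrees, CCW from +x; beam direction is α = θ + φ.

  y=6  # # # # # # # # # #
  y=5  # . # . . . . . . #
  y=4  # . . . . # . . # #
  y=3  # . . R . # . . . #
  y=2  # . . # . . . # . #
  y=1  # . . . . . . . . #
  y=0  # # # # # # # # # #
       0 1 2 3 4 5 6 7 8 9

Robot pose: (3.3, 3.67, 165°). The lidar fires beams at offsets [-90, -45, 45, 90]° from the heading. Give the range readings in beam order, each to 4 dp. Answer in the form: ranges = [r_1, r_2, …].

beam 1: φ=-90°, α=75°
  dir = (cos 75°, sin 75°) = (0.2588, 0.9659); from cell (3,3)
  next x-line at t=2.7046, next y-line at t=0.3416; Δt_x=3.8637, Δt_y=1.0353
    y: enter (3,4) at t=0.3416
    y: enter (3,5) at t=1.3769
    y: enter (3,6) at t=2.4122 ← occupied
  → r_1 = 2.4122
beam 2: φ=-45°, α=120°
  dir = (cos 120°, sin 120°) = (-0.5000, 0.8660); from cell (3,3)
  next x-line at t=0.6000, next y-line at t=0.3811; Δt_x=2.0000, Δt_y=1.1547
    y: enter (3,4) at t=0.3811
    x: enter (2,4) at t=0.6000
    y: enter (2,5) at t=1.5358 ← occupied
  → r_2 = 1.5358
beam 3: φ=45°, α=210°
  dir = (cos 210°, sin 210°) = (-0.8660, -0.5000); from cell (3,3)
  next x-line at t=0.3464, next y-line at t=1.3400; Δt_x=1.1547, Δt_y=2.0000
    x: enter (2,3) at t=0.3464
    y: enter (2,2) at t=1.3400
    x: enter (1,2) at t=1.5011
    x: enter (0,2) at t=2.6558 ← occupied
  → r_3 = 2.6558
beam 4: φ=90°, α=255°
  dir = (cos 255°, sin 255°) = (-0.2588, -0.9659); from cell (3,3)
  next x-line at t=1.1591, next y-line at t=0.6936; Δt_x=3.8637, Δt_y=1.0353
    y: enter (3,2) at t=0.6936 ← occupied
  → r_4 = 0.6936

ranges = [2.4122, 1.5358, 2.6558, 0.6936]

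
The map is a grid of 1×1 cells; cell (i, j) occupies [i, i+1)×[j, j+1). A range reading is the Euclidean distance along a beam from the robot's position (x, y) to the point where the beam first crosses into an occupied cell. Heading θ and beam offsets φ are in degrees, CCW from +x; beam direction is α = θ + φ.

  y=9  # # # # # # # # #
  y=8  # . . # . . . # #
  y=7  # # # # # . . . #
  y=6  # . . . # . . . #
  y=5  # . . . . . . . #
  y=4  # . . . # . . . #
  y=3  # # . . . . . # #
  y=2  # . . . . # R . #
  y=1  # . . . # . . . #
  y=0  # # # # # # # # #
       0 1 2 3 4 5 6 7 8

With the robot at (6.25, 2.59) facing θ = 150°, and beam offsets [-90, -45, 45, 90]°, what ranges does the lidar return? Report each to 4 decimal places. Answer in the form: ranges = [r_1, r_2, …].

beam 1: φ=-90°, α=60°
  direction (0.5000, 0.8660); cell (6,2); t to first gridline: x 1.5000, y 0.4734 (then +2.0000 / +1.1547)
    (6,3) via y @ 0.4734
    (7,3) via x @ 1.5000  # hit
  → r_1 = 1.5000
beam 2: φ=-45°, α=105°
  direction (-0.2588, 0.9659); cell (6,2); t to first gridline: x 0.9659, y 0.4245 (then +3.8637 / +1.0353)
    (6,3) via y @ 0.4245
    (5,3) via x @ 0.9659
    (5,4) via y @ 1.4597
    (5,5) via y @ 2.4950
    (5,6) via y @ 3.5303
    (5,7) via y @ 4.5656
    (4,7) via x @ 4.8296  # hit
  → r_2 = 4.8296
beam 3: φ=45°, α=195°
  direction (-0.9659, -0.2588); cell (6,2); t to first gridline: x 0.2588, y 2.2796 (then +1.0353 / +3.8637)
    (5,2) via x @ 0.2588  # hit
  → r_3 = 0.2588
beam 4: φ=90°, α=240°
  direction (-0.5000, -0.8660); cell (6,2); t to first gridline: x 0.5000, y 0.6813 (then +2.0000 / +1.1547)
    (5,2) via x @ 0.5000  # hit
  → r_4 = 0.5000

ranges = [1.5000, 4.8296, 0.2588, 0.5000]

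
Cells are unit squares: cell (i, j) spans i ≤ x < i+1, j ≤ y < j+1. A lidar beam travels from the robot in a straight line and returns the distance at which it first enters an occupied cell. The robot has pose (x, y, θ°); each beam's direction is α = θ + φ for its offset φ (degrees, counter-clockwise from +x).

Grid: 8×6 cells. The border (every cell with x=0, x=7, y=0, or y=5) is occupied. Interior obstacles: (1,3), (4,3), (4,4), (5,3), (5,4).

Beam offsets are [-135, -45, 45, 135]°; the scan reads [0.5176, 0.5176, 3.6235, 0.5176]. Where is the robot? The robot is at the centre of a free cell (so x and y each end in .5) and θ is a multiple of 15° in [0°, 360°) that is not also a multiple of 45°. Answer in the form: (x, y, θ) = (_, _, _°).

Enumerate (i+0.5, j+0.5, θ) over the 19 free cells and 16 admissible headings. For each, cast all 4 beams and compare to the given ranges.
  (5.5, 1.5, 30°): beam 2 = 1.5529 ≠ 0.5176 ✗
  (6.5, 4.5, 345°): beam 1 = 0.5774 ≠ 0.5176 ✗
  (2.5, 1.5, 75°): beam 1 = 0.5774 ≠ 0.5176 ✗
  …
  (6.5, 4.5, 210°): r_1=0.5176, r_2=0.5176, r_3=3.6235, r_4=0.5176 — all match ✓
Only this pose fits every beam.

(x, y, θ) = (6.5, 4.5, 210°)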